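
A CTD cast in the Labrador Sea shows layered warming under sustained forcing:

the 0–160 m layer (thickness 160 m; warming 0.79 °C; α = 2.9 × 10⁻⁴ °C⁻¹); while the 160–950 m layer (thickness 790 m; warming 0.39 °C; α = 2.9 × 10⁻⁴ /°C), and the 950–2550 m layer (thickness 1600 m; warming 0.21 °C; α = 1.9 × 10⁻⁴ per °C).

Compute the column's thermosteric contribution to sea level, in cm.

19.0 cm

Layer 1: 160 × 2.9×10⁻⁴ × 0.79 = 0.036656 m
Layer 2: 2.9×10⁻⁴ × 790 × 0.39 = 0.089349 m
950–2550 m: 0.21 × 1600 × 1.9×10⁻⁴ = 0.06384 m
Δh = 0.036656 + 0.089349 + 0.06384 = 0.189845 m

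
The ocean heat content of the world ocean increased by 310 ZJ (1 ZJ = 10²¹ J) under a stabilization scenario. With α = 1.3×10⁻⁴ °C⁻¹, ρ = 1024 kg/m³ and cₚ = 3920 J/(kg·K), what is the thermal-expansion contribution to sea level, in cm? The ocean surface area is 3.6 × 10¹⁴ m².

2.79 cm of thermosteric rise

Per unit area: Q = 310×10²¹ / (3.6×10¹⁴) ≈ 8.611×10⁸ J/m²
Δh = αQ/(ρcₚ) = 1.3×10⁻⁴ × 8.611×10⁸ / (1024 × 3920) ≈ 0.027888 m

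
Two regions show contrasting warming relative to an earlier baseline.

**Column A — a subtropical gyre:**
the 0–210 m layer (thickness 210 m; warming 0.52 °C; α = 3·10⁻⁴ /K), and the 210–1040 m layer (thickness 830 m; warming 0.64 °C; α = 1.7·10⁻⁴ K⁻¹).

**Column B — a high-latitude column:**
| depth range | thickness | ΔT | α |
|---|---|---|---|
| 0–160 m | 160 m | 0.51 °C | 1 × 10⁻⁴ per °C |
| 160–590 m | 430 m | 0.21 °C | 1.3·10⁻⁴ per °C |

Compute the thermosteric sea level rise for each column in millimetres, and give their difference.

A Layer 1: 3×10⁻⁴ × 210 × 0.52 = 0.03276 m
A Layer 2: 830 × 0.64 × 1.7×10⁻⁴ = 0.090304 m
A total: 0.123064 m
B Layer 1: 0.51 × 1×10⁻⁴ × 160 = 0.00816 m
B Layer 2: 0.21 × 1.3×10⁻⁴ × 430 = 0.011739 m
B total: 0.019899 m
Difference: 0.123064 − 0.019899 = 0.103165 m

A: 120 mm; B: 20 mm; difference 100 mm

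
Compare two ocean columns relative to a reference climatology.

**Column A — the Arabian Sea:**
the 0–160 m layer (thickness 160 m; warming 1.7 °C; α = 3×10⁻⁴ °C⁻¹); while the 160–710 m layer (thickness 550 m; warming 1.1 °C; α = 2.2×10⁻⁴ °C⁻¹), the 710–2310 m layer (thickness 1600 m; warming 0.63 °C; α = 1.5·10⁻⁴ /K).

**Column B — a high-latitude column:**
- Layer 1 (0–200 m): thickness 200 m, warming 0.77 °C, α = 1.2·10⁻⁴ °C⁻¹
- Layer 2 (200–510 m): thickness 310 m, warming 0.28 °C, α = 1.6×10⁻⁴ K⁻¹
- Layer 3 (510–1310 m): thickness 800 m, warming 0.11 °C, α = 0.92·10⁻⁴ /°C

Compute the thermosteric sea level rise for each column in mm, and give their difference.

A Layer 1: 3×10⁻⁴ × 1.7 × 160 = 0.08160 m
A Layer 2: 2.2×10⁻⁴ × 1.1 × 550 = 0.13310 m
A Layer 3: 1.5×10⁻⁴ × 1600 × 0.63 = 0.15120 m
A total: 0.36590 m
B 0–200 m: 1.2×10⁻⁴ × 200 × 0.77 = 0.01848 m
B Layer 2: 0.28 × 310 × 1.6×10⁻⁴ = 0.013888 m
B 510–1310 m: 800 × 0.11 × 0.92×10⁻⁴ = 0.008096 m
B total: 0.040464 m
Difference: 0.36590 − 0.040464 = 0.325436 m

Δh_A ≈ 366 mm, Δh_B ≈ 40.5 mm; difference ≈ 325 mm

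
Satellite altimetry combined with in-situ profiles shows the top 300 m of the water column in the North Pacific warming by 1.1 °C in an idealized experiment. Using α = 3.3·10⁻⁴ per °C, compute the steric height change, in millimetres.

Δh = αΔT·H = 3.3×10⁻⁴ × 1.1 × 300 = 0.10890 m

about 110 mm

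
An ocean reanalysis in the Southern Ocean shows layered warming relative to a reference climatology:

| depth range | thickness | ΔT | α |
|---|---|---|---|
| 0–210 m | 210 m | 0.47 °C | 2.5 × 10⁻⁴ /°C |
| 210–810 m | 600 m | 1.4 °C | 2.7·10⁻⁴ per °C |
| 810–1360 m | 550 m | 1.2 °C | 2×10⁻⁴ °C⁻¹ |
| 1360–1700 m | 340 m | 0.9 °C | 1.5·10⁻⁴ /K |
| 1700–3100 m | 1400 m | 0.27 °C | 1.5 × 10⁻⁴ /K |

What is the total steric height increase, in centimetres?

Δh ≈ 48.6 cm

210 × 0.47 × 2.5×10⁻⁴ = 0.024675 m
1.4 × 600 × 2.7×10⁻⁴ = 0.22680 m
2×10⁻⁴ × 1.2 × 550 = 0.13200 m
1360–1700 m: 340 × 1.5×10⁻⁴ × 0.9 = 0.04590 m
1700–3100 m: 1400 × 0.27 × 1.5×10⁻⁴ = 0.05670 m
Δh = 0.024675 + 0.22680 + 0.13200 + 0.04590 + 0.05670 = 0.486075 m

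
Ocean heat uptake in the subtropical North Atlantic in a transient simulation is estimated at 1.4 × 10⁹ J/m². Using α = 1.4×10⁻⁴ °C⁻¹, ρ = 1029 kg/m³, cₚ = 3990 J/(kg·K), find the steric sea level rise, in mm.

Δh = αQ/(ρcₚ) = 1.4×10⁻⁴ × 1.4×10⁹ / (1029 × 3990) ≈ 0.047738 m

about 47.7 mm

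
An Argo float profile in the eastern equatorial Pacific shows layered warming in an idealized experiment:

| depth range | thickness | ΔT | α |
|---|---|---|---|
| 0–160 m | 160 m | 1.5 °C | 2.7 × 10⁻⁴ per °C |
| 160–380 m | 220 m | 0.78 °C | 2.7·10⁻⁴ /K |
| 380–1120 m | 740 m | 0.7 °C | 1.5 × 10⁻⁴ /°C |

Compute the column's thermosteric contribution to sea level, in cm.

1.5 × 2.7×10⁻⁴ × 160 = 0.06480 m
2.7×10⁻⁴ × 220 × 0.78 = 0.046332 m
380–1120 m: 0.7 × 740 × 1.5×10⁻⁴ = 0.07770 m
Δh = 0.06480 + 0.046332 + 0.07770 = 0.188832 m

18.9 cm of thermosteric rise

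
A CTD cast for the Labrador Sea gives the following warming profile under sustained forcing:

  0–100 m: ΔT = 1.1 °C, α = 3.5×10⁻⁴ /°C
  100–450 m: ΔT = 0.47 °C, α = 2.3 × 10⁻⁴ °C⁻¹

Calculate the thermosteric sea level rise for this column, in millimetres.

76 mm

Layer 1: 1.1 × 100 × 3.5×10⁻⁴ = 0.03850 m
Layer 2: 0.47 × 350 × 2.3×10⁻⁴ = 0.037835 m
Δh = 0.03850 + 0.037835 = 0.076335 m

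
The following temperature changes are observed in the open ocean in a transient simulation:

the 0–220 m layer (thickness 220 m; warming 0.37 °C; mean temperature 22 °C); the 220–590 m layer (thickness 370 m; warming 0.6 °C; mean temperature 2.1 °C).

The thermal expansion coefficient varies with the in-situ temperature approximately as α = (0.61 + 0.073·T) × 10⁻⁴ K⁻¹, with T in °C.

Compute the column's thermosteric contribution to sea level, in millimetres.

Layer 1: α = (0.61 + 0.073×22)×10⁻⁴ = 2.216×10⁻⁴ K⁻¹
Layer 2: α = (0.61 + 0.073×2.1)×10⁻⁴ = 0.7633×10⁻⁴ K⁻¹
Layer 1: 2.216×10⁻⁴ × 0.37 × 220 = 0.01803824 m
Layer 2: 370 × 0.7633×10⁻⁴ × 0.6 = 0.01694526 m
Δh = 0.01803824 + 0.01694526 = 0.0349835 m

35.0 mm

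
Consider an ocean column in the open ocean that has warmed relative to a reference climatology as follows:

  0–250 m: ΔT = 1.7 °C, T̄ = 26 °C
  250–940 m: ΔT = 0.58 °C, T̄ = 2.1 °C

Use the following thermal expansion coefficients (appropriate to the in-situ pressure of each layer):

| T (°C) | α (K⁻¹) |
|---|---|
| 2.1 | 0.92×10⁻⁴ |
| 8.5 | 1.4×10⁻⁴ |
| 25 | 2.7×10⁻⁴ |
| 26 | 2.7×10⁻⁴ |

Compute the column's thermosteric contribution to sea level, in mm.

150 mm

Layer 1 at 26 °C → α = 2.7×10⁻⁴ K⁻¹
Layer 2 at 2.1 °C → α = 0.92×10⁻⁴ K⁻¹
0–250 m: 1.7 × 2.7×10⁻⁴ × 250 = 0.11475 m
Layer 2: 0.92×10⁻⁴ × 0.58 × 690 = 0.0368184 m
Δh = 0.11475 + 0.0368184 = 0.1515684 m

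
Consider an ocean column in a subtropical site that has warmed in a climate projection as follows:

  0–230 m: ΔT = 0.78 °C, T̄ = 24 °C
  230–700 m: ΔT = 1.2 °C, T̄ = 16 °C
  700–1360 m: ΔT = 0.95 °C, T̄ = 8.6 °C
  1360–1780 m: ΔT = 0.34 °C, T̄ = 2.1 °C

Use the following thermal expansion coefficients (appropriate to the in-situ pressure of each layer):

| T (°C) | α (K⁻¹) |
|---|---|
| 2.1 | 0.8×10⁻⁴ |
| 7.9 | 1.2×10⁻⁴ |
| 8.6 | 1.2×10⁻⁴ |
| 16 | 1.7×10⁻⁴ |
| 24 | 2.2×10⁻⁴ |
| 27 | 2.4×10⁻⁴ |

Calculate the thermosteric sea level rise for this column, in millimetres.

Layer 1 at 24 °C → α = 2.2×10⁻⁴ K⁻¹
Layer 2 at 16 °C → α = 1.7×10⁻⁴ K⁻¹
Layer 3 at 8.6 °C → α = 1.2×10⁻⁴ K⁻¹
Layer 4 at 2.1 °C → α = 0.8×10⁻⁴ K⁻¹
0–230 m: 230 × 2.2×10⁻⁴ × 0.78 = 0.039468 m
230–700 m: 470 × 1.2 × 1.7×10⁻⁴ = 0.09588 m
700–1360 m: 1.2×10⁻⁴ × 0.95 × 660 = 0.07524 m
Layer 4: 0.8×10⁻⁴ × 0.34 × 420 = 0.011424 m
Δh = 0.039468 + 0.09588 + 0.07524 + 0.011424 = 0.222012 m

222 mm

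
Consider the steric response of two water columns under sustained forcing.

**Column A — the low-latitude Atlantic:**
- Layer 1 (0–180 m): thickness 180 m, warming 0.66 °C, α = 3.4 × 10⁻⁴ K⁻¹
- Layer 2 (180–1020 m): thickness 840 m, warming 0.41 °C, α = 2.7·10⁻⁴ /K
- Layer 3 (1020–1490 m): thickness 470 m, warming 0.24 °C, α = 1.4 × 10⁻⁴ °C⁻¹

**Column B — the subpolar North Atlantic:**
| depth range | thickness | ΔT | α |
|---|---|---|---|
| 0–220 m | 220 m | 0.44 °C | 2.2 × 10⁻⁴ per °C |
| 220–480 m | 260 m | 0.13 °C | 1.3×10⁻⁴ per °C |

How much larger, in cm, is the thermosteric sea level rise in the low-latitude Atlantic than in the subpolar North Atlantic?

A 180 × 3.4×10⁻⁴ × 0.66 = 0.040392 m
A 180–1020 m: 840 × 0.41 × 2.7×10⁻⁴ = 0.092988 m
A Layer 3: 0.24 × 1.4×10⁻⁴ × 470 = 0.015792 m
A total: 0.149172 m
B Layer 1: 2.2×10⁻⁴ × 0.44 × 220 = 0.021296 m
B Layer 2: 1.3×10⁻⁴ × 0.13 × 260 = 0.004394 m
B total: 0.02569 m
Difference: 0.149172 − 0.02569 = 0.123482 m

12.3 cm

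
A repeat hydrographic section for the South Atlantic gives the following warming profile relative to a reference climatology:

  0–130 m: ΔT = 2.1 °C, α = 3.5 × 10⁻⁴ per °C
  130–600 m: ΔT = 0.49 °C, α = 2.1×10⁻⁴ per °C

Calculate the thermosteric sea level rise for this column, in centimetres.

Δh = 14.4 cm

130 × 3.5×10⁻⁴ × 2.1 = 0.09555 m
2.1×10⁻⁴ × 470 × 0.49 = 0.048363 m
Δh = 0.09555 + 0.048363 = 0.143913 m ≈ 14.4 cm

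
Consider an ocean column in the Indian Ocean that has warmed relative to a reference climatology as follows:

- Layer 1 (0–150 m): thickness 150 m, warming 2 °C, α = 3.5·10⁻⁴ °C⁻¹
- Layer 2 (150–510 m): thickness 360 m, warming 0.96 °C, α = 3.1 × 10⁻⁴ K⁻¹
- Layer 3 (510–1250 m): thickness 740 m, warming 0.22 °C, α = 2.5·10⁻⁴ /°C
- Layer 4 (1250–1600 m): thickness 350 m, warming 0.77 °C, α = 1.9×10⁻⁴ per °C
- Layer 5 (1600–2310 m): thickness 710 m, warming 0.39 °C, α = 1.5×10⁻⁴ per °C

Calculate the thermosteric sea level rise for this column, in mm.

0–150 m: 3.5×10⁻⁴ × 2 × 150 = 0.10500 m
Layer 2: 360 × 3.1×10⁻⁴ × 0.96 = 0.107136 m
510–1250 m: 2.5×10⁻⁴ × 740 × 0.22 = 0.04070 m
0.77 × 350 × 1.9×10⁻⁴ = 0.051205 m
1600–2310 m: 0.39 × 1.5×10⁻⁴ × 710 = 0.041535 m
Δh = 0.10500 + 0.107136 + 0.04070 + 0.051205 + 0.041535 = 0.345576 m

Δh ≈ 346 mm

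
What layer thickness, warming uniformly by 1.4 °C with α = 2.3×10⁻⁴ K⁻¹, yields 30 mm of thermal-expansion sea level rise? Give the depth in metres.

H = Δh/(αΔT) = 0.03 / (2.3×10⁻⁴ × 1.4) ≈ 93.17 m

about 93.2 m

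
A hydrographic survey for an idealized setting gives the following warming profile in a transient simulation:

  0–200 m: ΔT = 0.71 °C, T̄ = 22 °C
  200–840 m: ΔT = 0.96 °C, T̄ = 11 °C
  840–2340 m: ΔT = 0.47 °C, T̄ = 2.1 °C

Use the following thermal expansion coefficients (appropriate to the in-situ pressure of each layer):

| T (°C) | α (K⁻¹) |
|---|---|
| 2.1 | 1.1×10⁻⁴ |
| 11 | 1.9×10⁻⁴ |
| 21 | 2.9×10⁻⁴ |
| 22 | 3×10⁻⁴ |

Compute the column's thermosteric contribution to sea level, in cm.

Layer 1 at 22 °C → α = 3×10⁻⁴ K⁻¹
Layer 2 at 11 °C → α = 1.9×10⁻⁴ K⁻¹
Layer 3 at 2.1 °C → α = 1.1×10⁻⁴ K⁻¹
200 × 3×10⁻⁴ × 0.71 = 0.04260 m
Layer 2: 640 × 1.9×10⁻⁴ × 0.96 = 0.116736 m
Layer 3: 0.47 × 1.1×10⁻⁴ × 1500 = 0.07755 m
Δh = 0.04260 + 0.116736 + 0.07755 = 0.236886 m ≈ 23.7 cm

about 23.7 cm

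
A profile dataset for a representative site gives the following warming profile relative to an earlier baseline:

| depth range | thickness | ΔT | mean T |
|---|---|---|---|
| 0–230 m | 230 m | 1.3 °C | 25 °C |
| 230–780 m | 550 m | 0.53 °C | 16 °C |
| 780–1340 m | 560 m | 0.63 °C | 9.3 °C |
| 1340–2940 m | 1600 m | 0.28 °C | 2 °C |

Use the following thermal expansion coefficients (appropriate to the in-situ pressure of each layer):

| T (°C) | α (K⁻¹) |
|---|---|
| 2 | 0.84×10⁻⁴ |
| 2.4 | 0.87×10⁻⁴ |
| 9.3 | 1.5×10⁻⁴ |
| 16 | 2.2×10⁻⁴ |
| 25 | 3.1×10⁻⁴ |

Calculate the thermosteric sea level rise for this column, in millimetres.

247 mm

Layer 1 at 25 °C → α = 3.1×10⁻⁴ K⁻¹
Layer 2 at 16 °C → α = 2.2×10⁻⁴ K⁻¹
Layer 3 at 9.3 °C → α = 1.5×10⁻⁴ K⁻¹
Layer 4 at 2 °C → α = 0.84×10⁻⁴ K⁻¹
3.1×10⁻⁴ × 230 × 1.3 = 0.09269 m
Layer 2: 550 × 0.53 × 2.2×10⁻⁴ = 0.06413 m
780–1340 m: 1.5×10⁻⁴ × 0.63 × 560 = 0.05292 m
1340–2940 m: 0.28 × 1600 × 0.84×10⁻⁴ = 0.037632 m
Δh = 0.09269 + 0.06413 + 0.05292 + 0.037632 = 0.247372 m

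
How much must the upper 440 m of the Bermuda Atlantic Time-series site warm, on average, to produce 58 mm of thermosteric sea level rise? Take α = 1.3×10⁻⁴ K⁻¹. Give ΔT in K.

ΔT = Δh/(αH) = 0.058 / (1.3×10⁻⁴ × 440) ≈ 1.014 K

about 1.01 K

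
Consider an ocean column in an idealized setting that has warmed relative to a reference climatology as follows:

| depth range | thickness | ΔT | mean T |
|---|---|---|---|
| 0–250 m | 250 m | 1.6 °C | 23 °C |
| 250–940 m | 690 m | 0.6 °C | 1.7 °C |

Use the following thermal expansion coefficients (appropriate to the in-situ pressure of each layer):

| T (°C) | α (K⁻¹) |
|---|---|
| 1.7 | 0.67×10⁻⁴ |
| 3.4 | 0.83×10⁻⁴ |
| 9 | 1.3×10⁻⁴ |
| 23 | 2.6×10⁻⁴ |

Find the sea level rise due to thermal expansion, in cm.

Layer 1 at 23 °C → α = 2.6×10⁻⁴ K⁻¹
Layer 2 at 1.7 °C → α = 0.67×10⁻⁴ K⁻¹
2.6×10⁻⁴ × 250 × 1.6 = 0.10400 m
250–940 m: 0.67×10⁻⁴ × 690 × 0.6 = 0.027738 m
Δh = 0.10400 + 0.027738 = 0.131738 m ≈ 13.2 cm

about 13.2 cm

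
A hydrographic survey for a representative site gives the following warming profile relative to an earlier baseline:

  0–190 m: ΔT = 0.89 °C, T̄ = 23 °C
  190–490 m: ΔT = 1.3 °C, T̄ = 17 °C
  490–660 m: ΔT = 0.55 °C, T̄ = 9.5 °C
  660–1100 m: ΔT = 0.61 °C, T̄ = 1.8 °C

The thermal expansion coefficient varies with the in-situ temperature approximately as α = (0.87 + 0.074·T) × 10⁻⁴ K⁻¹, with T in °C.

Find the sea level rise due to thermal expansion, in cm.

about 16.8 cm

Layer 1: α = (0.87 + 0.074×23)×10⁻⁴ = 2.572×10⁻⁴ K⁻¹
Layer 2: α = (0.87 + 0.074×17)×10⁻⁴ = 2.128×10⁻⁴ K⁻¹
Layer 3: α = (0.87 + 0.074×9.5)×10⁻⁴ = 1.573×10⁻⁴ K⁻¹
Layer 4: α = (0.87 + 0.074×1.8)×10⁻⁴ = 1.0032×10⁻⁴ K⁻¹
Layer 1: 2.572×10⁻⁴ × 0.89 × 190 = 0.04349252 m
190–490 m: 1.3 × 2.128×10⁻⁴ × 300 = 0.082992 m
Layer 3: 0.55 × 1.573×10⁻⁴ × 170 = 0.01470755 m
660–1100 m: 0.61 × 1.0032×10⁻⁴ × 440 = 0.026925888 m
Δh = 0.04349252 + 0.082992 + 0.01470755 + 0.026925888 = 0.168117958 m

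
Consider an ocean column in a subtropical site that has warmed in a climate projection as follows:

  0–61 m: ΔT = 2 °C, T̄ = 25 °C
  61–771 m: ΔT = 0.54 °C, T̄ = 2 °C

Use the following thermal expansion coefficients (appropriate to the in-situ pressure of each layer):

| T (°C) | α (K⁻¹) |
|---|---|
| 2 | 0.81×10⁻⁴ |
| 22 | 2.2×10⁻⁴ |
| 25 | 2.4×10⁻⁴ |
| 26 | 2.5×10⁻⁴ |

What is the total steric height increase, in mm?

Δh ≈ 60.3 mm

Layer 1 at 25 °C → α = 2.4×10⁻⁴ K⁻¹
Layer 2 at 2 °C → α = 0.81×10⁻⁴ K⁻¹
2.4×10⁻⁴ × 61 × 2 = 0.02928 m
Layer 2: 710 × 0.81×10⁻⁴ × 0.54 = 0.0310554 m
Δh = 0.02928 + 0.0310554 = 0.0603354 m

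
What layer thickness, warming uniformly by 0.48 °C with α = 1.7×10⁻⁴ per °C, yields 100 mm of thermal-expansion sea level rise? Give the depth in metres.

H = Δh/(αΔT) = 0.1 / (1.7×10⁻⁴ × 0.48) ≈ 1225 m

about 1230 m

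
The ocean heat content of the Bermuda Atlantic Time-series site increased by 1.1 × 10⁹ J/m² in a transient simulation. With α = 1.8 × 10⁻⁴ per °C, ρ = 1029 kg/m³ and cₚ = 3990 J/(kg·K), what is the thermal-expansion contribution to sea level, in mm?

48.2 mm

Δh = αQ/(ρcₚ) = 1.8×10⁻⁴ × 1.1×10⁹ / (1029 × 3990) ≈ 0.048226 m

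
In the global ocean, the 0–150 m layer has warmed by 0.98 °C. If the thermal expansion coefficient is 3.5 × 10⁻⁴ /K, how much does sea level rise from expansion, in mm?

Δh = 51.5 mm

Δh = αΔT·H = 3.5×10⁻⁴ × 0.98 × 150 = 0.05145 m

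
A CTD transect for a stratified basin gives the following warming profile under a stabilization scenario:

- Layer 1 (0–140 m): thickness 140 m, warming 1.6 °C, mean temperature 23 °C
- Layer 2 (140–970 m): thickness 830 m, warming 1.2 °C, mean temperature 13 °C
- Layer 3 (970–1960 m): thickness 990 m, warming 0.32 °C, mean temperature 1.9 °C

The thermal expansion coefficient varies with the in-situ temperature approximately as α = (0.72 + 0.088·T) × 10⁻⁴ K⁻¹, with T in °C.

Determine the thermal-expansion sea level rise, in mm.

Δh ≈ 275 mm

Layer 1: α = (0.72 + 0.088×23)×10⁻⁴ = 2.744×10⁻⁴ K⁻¹
Layer 2: α = (0.72 + 0.088×13)×10⁻⁴ = 1.864×10⁻⁴ K⁻¹
Layer 3: α = (0.72 + 0.088×1.9)×10⁻⁴ = 0.8872×10⁻⁴ K⁻¹
0–140 m: 1.6 × 140 × 2.744×10⁻⁴ = 0.0614656 m
1.2 × 1.864×10⁻⁴ × 830 = 0.1856544 m
0.8872×10⁻⁴ × 0.32 × 990 = 0.028106496 m
Δh = 0.0614656 + 0.1856544 + 0.028106496 = 0.275226496 m ≈ 275 mm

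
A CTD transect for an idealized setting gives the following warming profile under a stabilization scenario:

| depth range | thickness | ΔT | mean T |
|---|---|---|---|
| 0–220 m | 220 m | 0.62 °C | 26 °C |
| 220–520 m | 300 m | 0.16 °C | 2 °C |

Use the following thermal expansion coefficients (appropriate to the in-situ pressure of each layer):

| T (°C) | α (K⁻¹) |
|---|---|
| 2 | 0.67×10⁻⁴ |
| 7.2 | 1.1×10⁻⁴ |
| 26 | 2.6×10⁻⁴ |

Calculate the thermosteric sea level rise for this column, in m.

Layer 1 at 26 °C → α = 2.6×10⁻⁴ K⁻¹
Layer 2 at 2 °C → α = 0.67×10⁻⁴ K⁻¹
Layer 1: 2.6×10⁻⁴ × 220 × 0.62 = 0.035464 m
300 × 0.67×10⁻⁴ × 0.16 = 0.003216 m
Δh = 0.035464 + 0.003216 = 0.03868 m

0.0387 m of thermosteric rise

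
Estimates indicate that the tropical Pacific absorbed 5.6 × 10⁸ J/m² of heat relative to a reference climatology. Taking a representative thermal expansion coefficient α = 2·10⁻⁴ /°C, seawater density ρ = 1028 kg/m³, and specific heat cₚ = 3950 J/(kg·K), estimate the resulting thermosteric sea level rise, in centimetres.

Δh = αQ/(ρcₚ) = 2×10⁻⁴ × 5.6×10⁸ / (1028 × 3950) ≈ 0.027582 m

Δh ≈ 2.76 cm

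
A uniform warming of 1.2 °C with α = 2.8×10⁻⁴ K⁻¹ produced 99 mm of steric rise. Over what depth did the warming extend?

about 290 m

H = Δh/(αΔT) = 0.099 / (2.8×10⁻⁴ × 1.2) ≈ 294.6 m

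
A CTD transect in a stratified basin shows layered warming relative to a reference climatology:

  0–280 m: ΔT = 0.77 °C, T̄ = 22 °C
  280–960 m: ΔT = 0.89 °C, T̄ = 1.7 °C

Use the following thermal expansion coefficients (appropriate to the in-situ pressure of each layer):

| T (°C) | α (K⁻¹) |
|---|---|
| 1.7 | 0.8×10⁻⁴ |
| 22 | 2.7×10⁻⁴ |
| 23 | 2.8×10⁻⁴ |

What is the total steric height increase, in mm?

Layer 1 at 22 °C → α = 2.7×10⁻⁴ K⁻¹
Layer 2 at 1.7 °C → α = 0.8×10⁻⁴ K⁻¹
Layer 1: 280 × 2.7×10⁻⁴ × 0.77 = 0.058212 m
0.89 × 680 × 0.8×10⁻⁴ = 0.048416 m
Δh = 0.058212 + 0.048416 = 0.106628 m

about 110 mm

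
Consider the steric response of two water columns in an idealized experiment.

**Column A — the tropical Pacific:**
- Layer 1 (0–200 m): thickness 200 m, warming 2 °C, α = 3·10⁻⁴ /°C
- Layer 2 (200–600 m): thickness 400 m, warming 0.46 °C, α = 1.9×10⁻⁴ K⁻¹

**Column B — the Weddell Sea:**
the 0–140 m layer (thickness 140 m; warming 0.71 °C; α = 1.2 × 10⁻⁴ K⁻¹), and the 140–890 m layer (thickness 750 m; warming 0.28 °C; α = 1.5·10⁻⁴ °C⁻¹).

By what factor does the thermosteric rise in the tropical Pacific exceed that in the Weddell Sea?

a factor of 3.6

A 0–200 m: 3×10⁻⁴ × 200 × 2 = 0.12000 m
A 200–600 m: 400 × 1.9×10⁻⁴ × 0.46 = 0.03496 m
A total: 0.15496 m
B 0–140 m: 140 × 1.2×10⁻⁴ × 0.71 = 0.011928 m
B 1.5×10⁻⁴ × 750 × 0.28 = 0.03150 m
B total: 0.043428 m
Ratio: 0.15496 / 0.043428 ≈ 3.568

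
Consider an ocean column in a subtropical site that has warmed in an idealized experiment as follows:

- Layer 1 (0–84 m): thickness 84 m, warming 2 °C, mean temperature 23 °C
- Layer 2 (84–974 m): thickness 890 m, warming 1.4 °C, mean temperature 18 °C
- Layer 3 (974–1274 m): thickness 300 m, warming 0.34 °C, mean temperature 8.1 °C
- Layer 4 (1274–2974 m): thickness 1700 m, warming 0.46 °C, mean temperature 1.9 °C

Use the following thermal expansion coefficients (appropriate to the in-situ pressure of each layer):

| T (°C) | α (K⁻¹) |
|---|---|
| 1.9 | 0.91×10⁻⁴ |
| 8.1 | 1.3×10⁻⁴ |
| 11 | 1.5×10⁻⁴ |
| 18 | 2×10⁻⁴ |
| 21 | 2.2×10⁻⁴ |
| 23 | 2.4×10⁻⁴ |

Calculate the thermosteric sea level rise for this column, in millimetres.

Layer 1 at 23 °C → α = 2.4×10⁻⁴ K⁻¹
Layer 2 at 18 °C → α = 2×10⁻⁴ K⁻¹
Layer 3 at 8.1 °C → α = 1.3×10⁻⁴ K⁻¹
Layer 4 at 1.9 °C → α = 0.91×10⁻⁴ K⁻¹
Layer 1: 2 × 2.4×10⁻⁴ × 84 = 0.04032 m
Layer 2: 1.4 × 2×10⁻⁴ × 890 = 0.24920 m
974–1274 m: 1.3×10⁻⁴ × 0.34 × 300 = 0.01326 m
1274–2974 m: 0.91×10⁻⁴ × 1700 × 0.46 = 0.071162 m
Δh = 0.04032 + 0.24920 + 0.01326 + 0.071162 = 0.373942 m

374 mm of thermosteric rise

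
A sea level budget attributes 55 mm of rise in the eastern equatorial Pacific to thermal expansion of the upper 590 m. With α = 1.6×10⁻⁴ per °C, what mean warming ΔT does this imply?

ΔT = Δh/(αH) = 0.055 / (1.6×10⁻⁴ × 590) ≈ 0.5826 °C

0.58 °C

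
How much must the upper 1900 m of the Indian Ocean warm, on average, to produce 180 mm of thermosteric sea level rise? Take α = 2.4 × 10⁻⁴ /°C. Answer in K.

0.395 K

ΔT = Δh/(αH) = 0.18 / (2.4×10⁻⁴ × 1900) ≈ 0.3947 K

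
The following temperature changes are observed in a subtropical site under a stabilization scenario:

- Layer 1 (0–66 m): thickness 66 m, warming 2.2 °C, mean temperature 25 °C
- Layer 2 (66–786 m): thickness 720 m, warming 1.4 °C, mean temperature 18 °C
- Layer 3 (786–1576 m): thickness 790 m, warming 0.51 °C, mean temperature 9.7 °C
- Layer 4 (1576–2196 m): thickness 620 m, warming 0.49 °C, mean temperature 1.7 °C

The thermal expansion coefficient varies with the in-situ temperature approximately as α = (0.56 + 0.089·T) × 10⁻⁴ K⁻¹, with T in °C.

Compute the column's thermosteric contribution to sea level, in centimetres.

33.7 cm of thermosteric rise

Layer 1: α = (0.56 + 0.089×25)×10⁻⁴ = 2.785×10⁻⁴ K⁻¹
Layer 2: α = (0.56 + 0.089×18)×10⁻⁴ = 2.162×10⁻⁴ K⁻¹
Layer 3: α = (0.56 + 0.089×9.7)×10⁻⁴ = 1.4233×10⁻⁴ K⁻¹
Layer 4: α = (0.56 + 0.089×1.7)×10⁻⁴ = 0.7113×10⁻⁴ K⁻¹
Layer 1: 2.785×10⁻⁴ × 2.2 × 66 = 0.0404382 m
66–786 m: 1.4 × 2.162×10⁻⁴ × 720 = 0.2179296 m
786–1576 m: 0.51 × 1.4233×10⁻⁴ × 790 = 0.057344757 m
Layer 4: 0.49 × 0.7113×10⁻⁴ × 620 = 0.021609294 m
Δh = 0.0404382 + 0.2179296 + 0.057344757 + 0.021609294 = 0.337321851 m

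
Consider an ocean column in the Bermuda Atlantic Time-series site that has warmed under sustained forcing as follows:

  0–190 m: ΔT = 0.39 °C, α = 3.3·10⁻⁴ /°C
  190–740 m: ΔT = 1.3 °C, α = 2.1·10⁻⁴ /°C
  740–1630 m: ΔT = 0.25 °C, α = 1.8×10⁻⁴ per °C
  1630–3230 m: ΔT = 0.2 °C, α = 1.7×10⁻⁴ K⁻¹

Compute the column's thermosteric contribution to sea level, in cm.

0–190 m: 0.39 × 3.3×10⁻⁴ × 190 = 0.024453 m
550 × 1.3 × 2.1×10⁻⁴ = 0.15015 m
Layer 3: 890 × 1.8×10⁻⁴ × 0.25 = 0.04005 m
1600 × 0.2 × 1.7×10⁻⁴ = 0.05440 m
Δh = 0.024453 + 0.15015 + 0.04005 + 0.05440 = 0.269053 m

about 26.9 cm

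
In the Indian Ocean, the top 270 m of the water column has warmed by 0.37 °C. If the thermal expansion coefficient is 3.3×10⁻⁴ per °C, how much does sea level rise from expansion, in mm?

Δh ≈ 33 mm

Δh = αΔT·H = 3.3×10⁻⁴ × 0.37 × 270 = 0.032967 m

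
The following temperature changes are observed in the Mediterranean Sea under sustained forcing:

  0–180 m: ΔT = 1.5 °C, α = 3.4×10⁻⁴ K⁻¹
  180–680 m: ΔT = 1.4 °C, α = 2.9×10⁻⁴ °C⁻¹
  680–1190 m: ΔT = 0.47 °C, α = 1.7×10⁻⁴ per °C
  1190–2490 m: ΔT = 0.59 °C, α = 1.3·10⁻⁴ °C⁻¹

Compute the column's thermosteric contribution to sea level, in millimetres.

0–180 m: 180 × 3.4×10⁻⁴ × 1.5 = 0.09180 m
180–680 m: 500 × 1.4 × 2.9×10⁻⁴ = 0.20300 m
680–1190 m: 0.47 × 1.7×10⁻⁴ × 510 = 0.040749 m
1.3×10⁻⁴ × 0.59 × 1300 = 0.09971 m
Δh = 0.09180 + 0.20300 + 0.040749 + 0.09971 = 0.435259 m ≈ 435 mm

Δh = 435 mm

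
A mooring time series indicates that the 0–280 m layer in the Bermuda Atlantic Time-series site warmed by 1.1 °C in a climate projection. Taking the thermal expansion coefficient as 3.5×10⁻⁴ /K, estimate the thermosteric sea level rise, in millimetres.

Δh = αΔT·H = 3.5×10⁻⁴ × 1.1 × 280 = 0.10780 m

Δh = 108 mm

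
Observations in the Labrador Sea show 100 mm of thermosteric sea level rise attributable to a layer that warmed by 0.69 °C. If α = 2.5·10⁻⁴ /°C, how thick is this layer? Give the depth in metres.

H = Δh/(αΔT) = 0.1 / (2.5×10⁻⁴ × 0.69) ≈ 579.7 m

about 580 m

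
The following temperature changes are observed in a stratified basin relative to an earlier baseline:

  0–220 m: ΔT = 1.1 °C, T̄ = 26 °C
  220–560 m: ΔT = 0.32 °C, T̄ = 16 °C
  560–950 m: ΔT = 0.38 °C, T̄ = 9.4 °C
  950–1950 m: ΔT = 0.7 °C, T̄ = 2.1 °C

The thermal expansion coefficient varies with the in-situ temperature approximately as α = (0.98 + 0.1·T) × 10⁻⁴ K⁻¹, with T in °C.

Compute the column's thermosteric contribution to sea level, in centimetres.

Δh ≈ 23 cm

Layer 1: α = (0.98 + 0.1×26)×10⁻⁴ = 3.58×10⁻⁴ K⁻¹
Layer 2: α = (0.98 + 0.1×16)×10⁻⁴ = 2.58×10⁻⁴ K⁻¹
Layer 3: α = (0.98 + 0.1×9.4)×10⁻⁴ = 1.92×10⁻⁴ K⁻¹
Layer 4: α = (0.98 + 0.1×2.1)×10⁻⁴ = 1.19×10⁻⁴ K⁻¹
Layer 1: 220 × 1.1 × 3.58×10⁻⁴ = 0.086636 m
340 × 0.32 × 2.58×10⁻⁴ = 0.0280704 m
Layer 3: 1.92×10⁻⁴ × 0.38 × 390 = 0.0284544 m
1.19×10⁻⁴ × 0.7 × 1000 = 0.08330 m
Δh = 0.086636 + 0.0280704 + 0.0284544 + 0.08330 = 0.2264608 m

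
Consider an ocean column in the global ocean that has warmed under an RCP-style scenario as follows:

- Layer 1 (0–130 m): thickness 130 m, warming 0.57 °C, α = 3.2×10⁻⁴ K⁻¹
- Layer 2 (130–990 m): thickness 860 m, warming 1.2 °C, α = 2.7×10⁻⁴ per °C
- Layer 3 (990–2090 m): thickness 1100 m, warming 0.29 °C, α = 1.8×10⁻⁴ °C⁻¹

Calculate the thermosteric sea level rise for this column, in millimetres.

Δh = 360 mm

0–130 m: 3.2×10⁻⁴ × 0.57 × 130 = 0.023712 m
130–990 m: 1.2 × 860 × 2.7×10⁻⁴ = 0.27864 m
990–2090 m: 0.29 × 1.8×10⁻⁴ × 1100 = 0.05742 m
Δh = 0.023712 + 0.27864 + 0.05742 = 0.359772 m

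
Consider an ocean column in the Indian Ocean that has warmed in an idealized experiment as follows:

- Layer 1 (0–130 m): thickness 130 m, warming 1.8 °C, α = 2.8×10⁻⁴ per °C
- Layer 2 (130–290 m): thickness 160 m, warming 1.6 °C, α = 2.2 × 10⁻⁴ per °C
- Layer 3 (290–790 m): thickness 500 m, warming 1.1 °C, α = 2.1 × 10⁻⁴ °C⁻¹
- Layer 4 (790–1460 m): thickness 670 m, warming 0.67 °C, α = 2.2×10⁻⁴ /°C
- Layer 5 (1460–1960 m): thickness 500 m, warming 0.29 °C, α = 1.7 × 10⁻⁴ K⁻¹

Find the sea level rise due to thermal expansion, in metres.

Δh = 0.361 m

Layer 1: 1.8 × 130 × 2.8×10⁻⁴ = 0.06552 m
1.6 × 2.2×10⁻⁴ × 160 = 0.05632 m
Layer 3: 1.1 × 500 × 2.1×10⁻⁴ = 0.11550 m
790–1460 m: 2.2×10⁻⁴ × 0.67 × 670 = 0.098758 m
1460–1960 m: 1.7×10⁻⁴ × 500 × 0.29 = 0.02465 m
Δh = 0.06552 + 0.05632 + 0.11550 + 0.098758 + 0.02465 = 0.360748 m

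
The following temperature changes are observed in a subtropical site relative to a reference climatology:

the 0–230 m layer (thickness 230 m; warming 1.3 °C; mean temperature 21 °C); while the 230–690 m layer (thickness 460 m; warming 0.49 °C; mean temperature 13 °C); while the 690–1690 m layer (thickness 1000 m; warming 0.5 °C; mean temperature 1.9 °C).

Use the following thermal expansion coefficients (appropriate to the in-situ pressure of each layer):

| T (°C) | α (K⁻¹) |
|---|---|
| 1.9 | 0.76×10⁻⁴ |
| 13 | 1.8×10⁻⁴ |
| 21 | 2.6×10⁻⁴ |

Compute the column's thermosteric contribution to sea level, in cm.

Layer 1 at 21 °C → α = 2.6×10⁻⁴ K⁻¹
Layer 2 at 13 °C → α = 1.8×10⁻⁴ K⁻¹
Layer 3 at 1.9 °C → α = 0.76×10⁻⁴ K⁻¹
2.6×10⁻⁴ × 230 × 1.3 = 0.07774 m
230–690 m: 0.49 × 1.8×10⁻⁴ × 460 = 0.040572 m
0.5 × 0.76×10⁻⁴ × 1000 = 0.03800 m
Δh = 0.07774 + 0.040572 + 0.03800 = 0.156312 m ≈ 16 cm

Δh ≈ 16 cm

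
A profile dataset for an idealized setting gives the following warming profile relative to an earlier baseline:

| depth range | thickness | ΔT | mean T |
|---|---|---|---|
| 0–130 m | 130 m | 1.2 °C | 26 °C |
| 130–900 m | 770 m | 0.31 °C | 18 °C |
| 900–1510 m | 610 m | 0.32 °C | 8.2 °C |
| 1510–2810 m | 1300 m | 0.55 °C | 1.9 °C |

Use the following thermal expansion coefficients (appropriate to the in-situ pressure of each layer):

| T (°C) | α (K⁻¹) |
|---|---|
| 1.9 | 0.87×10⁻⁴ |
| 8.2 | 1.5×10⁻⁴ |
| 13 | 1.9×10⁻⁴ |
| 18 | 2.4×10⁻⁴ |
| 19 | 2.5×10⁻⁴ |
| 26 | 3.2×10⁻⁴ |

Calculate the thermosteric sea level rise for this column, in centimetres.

19.9 cm of thermosteric rise

Layer 1 at 26 °C → α = 3.2×10⁻⁴ K⁻¹
Layer 2 at 18 °C → α = 2.4×10⁻⁴ K⁻¹
Layer 3 at 8.2 °C → α = 1.5×10⁻⁴ K⁻¹
Layer 4 at 1.9 °C → α = 0.87×10⁻⁴ K⁻¹
Layer 1: 130 × 1.2 × 3.2×10⁻⁴ = 0.04992 m
770 × 2.4×10⁻⁴ × 0.31 = 0.057288 m
900–1510 m: 610 × 0.32 × 1.5×10⁻⁴ = 0.02928 m
Layer 4: 0.87×10⁻⁴ × 1300 × 0.55 = 0.062205 m
Δh = 0.04992 + 0.057288 + 0.02928 + 0.062205 = 0.198693 m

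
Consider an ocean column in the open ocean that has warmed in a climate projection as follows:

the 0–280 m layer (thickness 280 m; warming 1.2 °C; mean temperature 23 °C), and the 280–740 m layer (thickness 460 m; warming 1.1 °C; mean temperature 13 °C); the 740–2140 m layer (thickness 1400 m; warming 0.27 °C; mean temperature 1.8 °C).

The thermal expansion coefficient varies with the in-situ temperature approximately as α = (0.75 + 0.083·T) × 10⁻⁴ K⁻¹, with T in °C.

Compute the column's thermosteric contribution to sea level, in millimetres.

Δh = 216 mm

Layer 1: α = (0.75 + 0.083×23)×10⁻⁴ = 2.659×10⁻⁴ K⁻¹
Layer 2: α = (0.75 + 0.083×13)×10⁻⁴ = 1.829×10⁻⁴ K⁻¹
Layer 3: α = (0.75 + 0.083×1.8)×10⁻⁴ = 0.8994×10⁻⁴ K⁻¹
1.2 × 2.659×10⁻⁴ × 280 = 0.0893424 m
280–740 m: 1.1 × 460 × 1.829×10⁻⁴ = 0.0925474 m
0.8994×10⁻⁴ × 1400 × 0.27 = 0.03399732 m
Δh = 0.0893424 + 0.0925474 + 0.03399732 = 0.21588712 m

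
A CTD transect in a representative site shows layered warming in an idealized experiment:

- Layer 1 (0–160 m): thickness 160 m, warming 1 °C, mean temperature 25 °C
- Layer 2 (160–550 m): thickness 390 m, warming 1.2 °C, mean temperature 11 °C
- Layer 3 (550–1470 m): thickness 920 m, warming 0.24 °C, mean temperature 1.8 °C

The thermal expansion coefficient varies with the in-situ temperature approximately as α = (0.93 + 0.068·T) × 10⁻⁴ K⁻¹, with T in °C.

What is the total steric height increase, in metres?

Layer 1: α = (0.93 + 0.068×25)×10⁻⁴ = 2.63×10⁻⁴ K⁻¹
Layer 2: α = (0.93 + 0.068×11)×10⁻⁴ = 1.678×10⁻⁴ K⁻¹
Layer 3: α = (0.93 + 0.068×1.8)×10⁻⁴ = 1.0524×10⁻⁴ K⁻¹
Layer 1: 160 × 2.63×10⁻⁴ × 1 = 0.04208 m
390 × 1.678×10⁻⁴ × 1.2 = 0.0785304 m
920 × 1.0524×10⁻⁴ × 0.24 = 0.023236992 m
Δh = 0.04208 + 0.0785304 + 0.023236992 = 0.143847392 m

0.144 m of thermosteric rise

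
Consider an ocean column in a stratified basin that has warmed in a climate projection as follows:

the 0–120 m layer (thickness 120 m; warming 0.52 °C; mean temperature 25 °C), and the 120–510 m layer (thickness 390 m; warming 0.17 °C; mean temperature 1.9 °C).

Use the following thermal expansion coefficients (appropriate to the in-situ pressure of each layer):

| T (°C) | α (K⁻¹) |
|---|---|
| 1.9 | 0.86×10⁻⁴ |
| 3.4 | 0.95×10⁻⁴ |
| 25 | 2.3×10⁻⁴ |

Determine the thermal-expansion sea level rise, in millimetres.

20 mm

Layer 1 at 25 °C → α = 2.3×10⁻⁴ K⁻¹
Layer 2 at 1.9 °C → α = 0.86×10⁻⁴ K⁻¹
Layer 1: 120 × 0.52 × 2.3×10⁻⁴ = 0.014352 m
0.17 × 0.86×10⁻⁴ × 390 = 0.0057018 m
Δh = 0.014352 + 0.0057018 = 0.0200538 m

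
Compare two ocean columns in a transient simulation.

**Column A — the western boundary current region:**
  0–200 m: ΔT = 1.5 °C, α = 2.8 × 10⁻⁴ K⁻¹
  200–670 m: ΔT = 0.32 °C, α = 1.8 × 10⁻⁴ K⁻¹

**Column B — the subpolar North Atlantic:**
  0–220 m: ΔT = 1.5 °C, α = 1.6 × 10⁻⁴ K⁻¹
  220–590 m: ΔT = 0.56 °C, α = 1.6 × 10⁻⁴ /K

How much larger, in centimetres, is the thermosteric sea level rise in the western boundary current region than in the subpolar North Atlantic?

A 0–200 m: 1.5 × 200 × 2.8×10⁻⁴ = 0.08400 m
A 200–670 m: 470 × 1.8×10⁻⁴ × 0.32 = 0.027072 m
A total: 0.111072 m
B Layer 1: 1.5 × 220 × 1.6×10⁻⁴ = 0.05280 m
B Layer 2: 370 × 0.56 × 1.6×10⁻⁴ = 0.033152 m
B total: 0.085952 m
Difference: 0.111072 − 0.085952 = 0.02512 m

Δh_A − Δh_B ≈ 2.51 cm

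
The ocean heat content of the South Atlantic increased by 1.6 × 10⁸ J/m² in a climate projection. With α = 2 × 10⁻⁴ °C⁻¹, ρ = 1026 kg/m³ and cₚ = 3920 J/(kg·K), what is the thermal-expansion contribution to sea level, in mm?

Δh = αQ/(ρcₚ) = 2×10⁻⁴ × 1.6×10⁸ / (1026 × 3920) ≈ 0.0079564 m

about 7.96 mm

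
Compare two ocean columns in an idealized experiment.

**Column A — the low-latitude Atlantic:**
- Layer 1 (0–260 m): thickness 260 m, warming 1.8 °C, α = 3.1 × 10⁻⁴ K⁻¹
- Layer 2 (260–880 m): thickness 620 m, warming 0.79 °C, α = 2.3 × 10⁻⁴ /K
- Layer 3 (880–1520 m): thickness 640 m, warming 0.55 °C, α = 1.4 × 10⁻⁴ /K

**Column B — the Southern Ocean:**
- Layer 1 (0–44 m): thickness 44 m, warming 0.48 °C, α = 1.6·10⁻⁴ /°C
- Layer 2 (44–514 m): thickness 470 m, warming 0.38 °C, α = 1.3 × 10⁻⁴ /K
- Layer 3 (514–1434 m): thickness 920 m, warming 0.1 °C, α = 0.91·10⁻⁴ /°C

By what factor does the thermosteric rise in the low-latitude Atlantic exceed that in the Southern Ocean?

8.8

A 1.8 × 260 × 3.1×10⁻⁴ = 0.14508 m
A 2.3×10⁻⁴ × 620 × 0.79 = 0.112654 m
A Layer 3: 1.4×10⁻⁴ × 640 × 0.55 = 0.04928 m
A total: 0.307014 m
B 0–44 m: 1.6×10⁻⁴ × 44 × 0.48 = 0.0033792 m
B 44–514 m: 470 × 0.38 × 1.3×10⁻⁴ = 0.023218 m
B Layer 3: 0.91×10⁻⁴ × 920 × 0.1 = 0.008372 m
B total: 0.0349692 m
Ratio: 0.307014 / 0.0349692 ≈ 8.780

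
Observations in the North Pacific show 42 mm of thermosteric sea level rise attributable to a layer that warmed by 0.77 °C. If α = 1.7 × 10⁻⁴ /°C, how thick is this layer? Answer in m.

H = Δh/(αΔT) = 0.042 / (1.7×10⁻⁴ × 0.77) ≈ 320.9 m

about 321 m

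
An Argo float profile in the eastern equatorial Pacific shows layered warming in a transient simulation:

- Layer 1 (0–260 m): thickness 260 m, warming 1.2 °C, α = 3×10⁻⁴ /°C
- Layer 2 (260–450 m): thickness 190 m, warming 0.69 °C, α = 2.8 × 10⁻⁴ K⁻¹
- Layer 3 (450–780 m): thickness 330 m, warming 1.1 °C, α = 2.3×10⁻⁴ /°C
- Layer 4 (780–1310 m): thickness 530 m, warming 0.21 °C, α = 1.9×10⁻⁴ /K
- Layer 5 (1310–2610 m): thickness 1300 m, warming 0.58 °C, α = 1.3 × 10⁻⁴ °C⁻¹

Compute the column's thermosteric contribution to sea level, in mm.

0–260 m: 260 × 3×10⁻⁴ × 1.2 = 0.09360 m
Layer 2: 0.69 × 2.8×10⁻⁴ × 190 = 0.036708 m
Layer 3: 1.1 × 2.3×10⁻⁴ × 330 = 0.08349 m
1.9×10⁻⁴ × 530 × 0.21 = 0.021147 m
1310–2610 m: 1300 × 1.3×10⁻⁴ × 0.58 = 0.09802 m
Δh = 0.09360 + 0.036708 + 0.08349 + 0.021147 + 0.09802 = 0.332965 m ≈ 330 mm

330 mm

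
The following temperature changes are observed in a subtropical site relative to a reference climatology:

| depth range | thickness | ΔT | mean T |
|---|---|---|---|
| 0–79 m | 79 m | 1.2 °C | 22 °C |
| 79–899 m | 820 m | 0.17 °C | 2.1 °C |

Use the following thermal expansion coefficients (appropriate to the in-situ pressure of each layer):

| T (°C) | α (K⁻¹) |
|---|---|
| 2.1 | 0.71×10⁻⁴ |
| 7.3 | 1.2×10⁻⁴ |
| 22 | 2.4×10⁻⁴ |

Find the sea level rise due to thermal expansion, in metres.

Layer 1 at 22 °C → α = 2.4×10⁻⁴ K⁻¹
Layer 2 at 2.1 °C → α = 0.71×10⁻⁴ K⁻¹
Layer 1: 1.2 × 79 × 2.4×10⁻⁴ = 0.022752 m
820 × 0.17 × 0.71×10⁻⁴ = 0.0098974 m
Δh = 0.022752 + 0.0098974 = 0.0326494 m

Δh ≈ 0.0326 m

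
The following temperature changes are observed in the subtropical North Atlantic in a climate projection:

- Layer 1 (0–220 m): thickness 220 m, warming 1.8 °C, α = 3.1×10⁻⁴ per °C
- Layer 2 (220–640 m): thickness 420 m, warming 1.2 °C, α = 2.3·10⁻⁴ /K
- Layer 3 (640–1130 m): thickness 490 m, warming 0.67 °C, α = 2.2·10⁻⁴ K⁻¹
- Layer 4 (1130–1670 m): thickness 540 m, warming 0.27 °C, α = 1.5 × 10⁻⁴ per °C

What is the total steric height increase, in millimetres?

Δh ≈ 330 mm

3.1×10⁻⁴ × 1.8 × 220 = 0.12276 m
1.2 × 420 × 2.3×10⁻⁴ = 0.11592 m
Layer 3: 0.67 × 2.2×10⁻⁴ × 490 = 0.072226 m
0.27 × 1.5×10⁻⁴ × 540 = 0.02187 m
Δh = 0.12276 + 0.11592 + 0.072226 + 0.02187 = 0.332776 m ≈ 330 mm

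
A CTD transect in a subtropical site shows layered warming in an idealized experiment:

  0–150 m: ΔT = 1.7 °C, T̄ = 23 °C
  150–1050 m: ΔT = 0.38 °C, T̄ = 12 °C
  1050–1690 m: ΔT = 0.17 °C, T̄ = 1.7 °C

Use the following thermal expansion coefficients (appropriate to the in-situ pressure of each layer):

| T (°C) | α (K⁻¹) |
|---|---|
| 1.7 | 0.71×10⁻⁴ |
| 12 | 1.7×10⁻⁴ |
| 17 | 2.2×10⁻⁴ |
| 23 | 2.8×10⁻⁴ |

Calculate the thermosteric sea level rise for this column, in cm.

Layer 1 at 23 °C → α = 2.8×10⁻⁴ K⁻¹
Layer 2 at 12 °C → α = 1.7×10⁻⁴ K⁻¹
Layer 3 at 1.7 °C → α = 0.71×10⁻⁴ K⁻¹
0–150 m: 150 × 2.8×10⁻⁴ × 1.7 = 0.07140 m
Layer 2: 900 × 0.38 × 1.7×10⁻⁴ = 0.05814 m
1050–1690 m: 0.71×10⁻⁴ × 0.17 × 640 = 0.0077248 m
Δh = 0.07140 + 0.05814 + 0.0077248 = 0.1372648 m ≈ 13.7 cm

Δh = 13.7 cm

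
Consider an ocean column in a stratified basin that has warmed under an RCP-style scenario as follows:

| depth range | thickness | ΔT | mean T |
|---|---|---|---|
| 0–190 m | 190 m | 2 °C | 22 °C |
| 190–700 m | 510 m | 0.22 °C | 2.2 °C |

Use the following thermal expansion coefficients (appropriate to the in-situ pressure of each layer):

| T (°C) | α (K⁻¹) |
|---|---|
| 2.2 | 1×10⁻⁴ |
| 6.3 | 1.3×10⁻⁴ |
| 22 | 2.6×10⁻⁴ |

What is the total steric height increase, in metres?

about 0.110 m

Layer 1 at 22 °C → α = 2.6×10⁻⁴ K⁻¹
Layer 2 at 2.2 °C → α = 1×10⁻⁴ K⁻¹
Layer 1: 2 × 190 × 2.6×10⁻⁴ = 0.09880 m
Layer 2: 1×10⁻⁴ × 0.22 × 510 = 0.01122 m
Δh = 0.09880 + 0.01122 = 0.11002 m ≈ 0.110 m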